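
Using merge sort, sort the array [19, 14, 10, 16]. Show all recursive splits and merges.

Merge sort trace:

Split: [19, 14, 10, 16] -> [19, 14] and [10, 16]
  Split: [19, 14] -> [19] and [14]
  Merge: [19] + [14] -> [14, 19]
  Split: [10, 16] -> [10] and [16]
  Merge: [10] + [16] -> [10, 16]
Merge: [14, 19] + [10, 16] -> [10, 14, 16, 19]

Final sorted array: [10, 14, 16, 19]

The merge sort proceeds by recursively splitting the array and merging sorted halves.
After all merges, the sorted array is [10, 14, 16, 19].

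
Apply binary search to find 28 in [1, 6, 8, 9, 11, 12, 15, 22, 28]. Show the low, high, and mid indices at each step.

Binary search for 28 in [1, 6, 8, 9, 11, 12, 15, 22, 28]:

lo=0, hi=8, mid=4, arr[mid]=11 -> 11 < 28, search right half
lo=5, hi=8, mid=6, arr[mid]=15 -> 15 < 28, search right half
lo=7, hi=8, mid=7, arr[mid]=22 -> 22 < 28, search right half
lo=8, hi=8, mid=8, arr[mid]=28 -> Found target at index 8!

Binary search finds 28 at index 8 after 4 comparisons. The search repeatedly halves the search space by comparing with the middle element.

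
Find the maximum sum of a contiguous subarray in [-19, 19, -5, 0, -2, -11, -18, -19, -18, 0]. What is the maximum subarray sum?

Using Kadane's algorithm on [-19, 19, -5, 0, -2, -11, -18, -19, -18, 0]:

Scanning through the array:
Position 1 (value 19): max_ending_here = 19, max_so_far = 19
Position 2 (value -5): max_ending_here = 14, max_so_far = 19
Position 3 (value 0): max_ending_here = 14, max_so_far = 19
Position 4 (value -2): max_ending_here = 12, max_so_far = 19
Position 5 (value -11): max_ending_here = 1, max_so_far = 19
Position 6 (value -18): max_ending_here = -17, max_so_far = 19
Position 7 (value -19): max_ending_here = -19, max_so_far = 19
Position 8 (value -18): max_ending_here = -18, max_so_far = 19
Position 9 (value 0): max_ending_here = 0, max_so_far = 19

Maximum subarray: [19]
Maximum sum: 19

The maximum subarray is [19] with sum 19. This subarray runs from index 1 to index 1.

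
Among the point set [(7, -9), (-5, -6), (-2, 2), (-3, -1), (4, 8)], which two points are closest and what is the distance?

Computing all pairwise distances among 5 points:

d((7, -9), (-5, -6)) = 12.3693
d((7, -9), (-2, 2)) = 14.2127
d((7, -9), (-3, -1)) = 12.8062
d((7, -9), (4, 8)) = 17.2627
d((-5, -6), (-2, 2)) = 8.544
d((-5, -6), (-3, -1)) = 5.3852
d((-5, -6), (4, 8)) = 16.6433
d((-2, 2), (-3, -1)) = 3.1623 <-- minimum
d((-2, 2), (4, 8)) = 8.4853
d((-3, -1), (4, 8)) = 11.4018

Closest pair: (-2, 2) and (-3, -1) with distance 3.1623

The closest pair is (-2, 2) and (-3, -1) with Euclidean distance 3.1623. For 5 points, brute-force pairwise comparison is shown above. For large n, the divide-and-conquer algorithm (sort by x, recurse on halves, check the dividing strip) achieves O(n log n).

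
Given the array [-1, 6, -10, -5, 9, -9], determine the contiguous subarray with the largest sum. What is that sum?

Using Kadane's algorithm on [-1, 6, -10, -5, 9, -9]:

Scanning through the array:
Position 1 (value 6): max_ending_here = 6, max_so_far = 6
Position 2 (value -10): max_ending_here = -4, max_so_far = 6
Position 3 (value -5): max_ending_here = -5, max_so_far = 6
Position 4 (value 9): max_ending_here = 9, max_so_far = 9
Position 5 (value -9): max_ending_here = 0, max_so_far = 9

Maximum subarray: [9]
Maximum sum: 9

The maximum subarray is [9] with sum 9. This subarray runs from index 4 to index 4.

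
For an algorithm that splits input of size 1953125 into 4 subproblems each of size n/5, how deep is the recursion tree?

For divide and conquer with division factor 5:

Problem sizes at each level:
Level 0: 1953125
Level 1: 390625
Level 2: 78125
Level 3: 15625
Level 4: 3125
Level 5: 625
Level 6: 125
Level 7: 25
Level 8: 5
Level 9: 1

The root is level 0 and the size-1 base case is level 9 (the tree spans levels 0 through 9, i.e. 10 levels counting the root), so the depth is the number of divisions: log_5(1953125) = 9

The recursion tree depth is log_5(1953125) = 9. At each level, the problem size is divided by 5, so it takes 9 divisions to reduce to a base case of size 1. The algorithm makes 4 recursive calls at each level.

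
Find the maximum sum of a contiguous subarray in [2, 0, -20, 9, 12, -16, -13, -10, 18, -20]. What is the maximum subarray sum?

Using Kadane's algorithm on [2, 0, -20, 9, 12, -16, -13, -10, 18, -20]:

Scanning through the array:
Position 1 (value 0): max_ending_here = 2, max_so_far = 2
Position 2 (value -20): max_ending_here = -18, max_so_far = 2
Position 3 (value 9): max_ending_here = 9, max_so_far = 9
Position 4 (value 12): max_ending_here = 21, max_so_far = 21
Position 5 (value -16): max_ending_here = 5, max_so_far = 21
Position 6 (value -13): max_ending_here = -8, max_so_far = 21
Position 7 (value -10): max_ending_here = -10, max_so_far = 21
Position 8 (value 18): max_ending_here = 18, max_so_far = 21
Position 9 (value -20): max_ending_here = -2, max_so_far = 21

Maximum subarray: [9, 12]
Maximum sum: 21

The maximum subarray is [9, 12] with sum 21. This subarray runs from index 3 to index 4.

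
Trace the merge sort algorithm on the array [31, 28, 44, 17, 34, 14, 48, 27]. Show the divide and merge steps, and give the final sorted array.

Merge sort trace:

Split: [31, 28, 44, 17, 34, 14, 48, 27] -> [31, 28, 44, 17] and [34, 14, 48, 27]
  Split: [31, 28, 44, 17] -> [31, 28] and [44, 17]
    Split: [31, 28] -> [31] and [28]
    Merge: [31] + [28] -> [28, 31]
    Split: [44, 17] -> [44] and [17]
    Merge: [44] + [17] -> [17, 44]
  Merge: [28, 31] + [17, 44] -> [17, 28, 31, 44]
  Split: [34, 14, 48, 27] -> [34, 14] and [48, 27]
    Split: [34, 14] -> [34] and [14]
    Merge: [34] + [14] -> [14, 34]
    Split: [48, 27] -> [48] and [27]
    Merge: [48] + [27] -> [27, 48]
  Merge: [14, 34] + [27, 48] -> [14, 27, 34, 48]
Merge: [17, 28, 31, 44] + [14, 27, 34, 48] -> [14, 17, 27, 28, 31, 34, 44, 48]

Final sorted array: [14, 17, 27, 28, 31, 34, 44, 48]

The merge sort proceeds by recursively splitting the array and merging sorted halves.
After all merges, the sorted array is [14, 17, 27, 28, 31, 34, 44, 48].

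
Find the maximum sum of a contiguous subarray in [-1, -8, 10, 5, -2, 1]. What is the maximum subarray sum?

Using Kadane's algorithm on [-1, -8, 10, 5, -2, 1]:

Scanning through the array:
Position 1 (value -8): max_ending_here = -8, max_so_far = -1
Position 2 (value 10): max_ending_here = 10, max_so_far = 10
Position 3 (value 5): max_ending_here = 15, max_so_far = 15
Position 4 (value -2): max_ending_here = 13, max_so_far = 15
Position 5 (value 1): max_ending_here = 14, max_so_far = 15

Maximum subarray: [10, 5]
Maximum sum: 15

The maximum subarray is [10, 5] with sum 15. This subarray runs from index 2 to index 3.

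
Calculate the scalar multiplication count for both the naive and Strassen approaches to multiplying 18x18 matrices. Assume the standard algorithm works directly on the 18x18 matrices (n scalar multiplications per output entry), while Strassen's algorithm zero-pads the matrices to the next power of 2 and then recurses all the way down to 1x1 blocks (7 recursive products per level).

Matrix multiplication for 18x18 matrices:

Strassen's algorithm requires power-of-2 dimensions. Pad 18x18 to 32x32 (next power of 2).

Standard algorithm: 18^3 = 5832 multiplications
Strassen's algorithm: 7^(log2(32)) = 7^5 = 16807 multiplications
Difference: 5832 - 16807 = -10975 (Strassen uses MORE here due to padding overhead — for small or just-over-power-of-2 n, padding can outweigh the per-level savings)

Standard: 5832 multiplications (18^3). Strassen: 16807 multiplications (7^5, after padding to 32x32). Strassen reduces 8 recursive multiplications to 7 at each level.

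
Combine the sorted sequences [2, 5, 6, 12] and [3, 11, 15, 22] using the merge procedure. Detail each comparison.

Merging process:

Compare 2 vs 3: take 2 from left. Merged: [2]
Compare 5 vs 3: take 3 from right. Merged: [2, 3]
Compare 5 vs 11: take 5 from left. Merged: [2, 3, 5]
Compare 6 vs 11: take 6 from left. Merged: [2, 3, 5, 6]
Compare 12 vs 11: take 11 from right. Merged: [2, 3, 5, 6, 11]
Compare 12 vs 15: take 12 from left. Merged: [2, 3, 5, 6, 11, 12]
Append remaining from right: [15, 22]. Merged: [2, 3, 5, 6, 11, 12, 15, 22]

Final merged array: [2, 3, 5, 6, 11, 12, 15, 22]
Total comparisons: 6

The merged array is [2, 3, 5, 6, 11, 12, 15, 22], requiring 6 comparisons. The merge step runs in O(n) time where n is the total number of elements.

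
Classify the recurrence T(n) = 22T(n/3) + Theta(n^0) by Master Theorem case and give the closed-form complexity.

Master Theorem for T(n) = 22T(n/3) + O(n^0):

a = 22, b = 3, c = 0
log_b(a) = log_3(22) = 2.8136

Case 1: c = 0 < log_3(22) = 2.8136
T(n) = O(n^(log_3 22))

For T(n) = 22T(n/3) + O(n^0): log_3(22) = 2.8136. This is Case 1 of the Master Theorem (c < log_b(a), work dominated by leaves), giving O(n^(log_3 22)).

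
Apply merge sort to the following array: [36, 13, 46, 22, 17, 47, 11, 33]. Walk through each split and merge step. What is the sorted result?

Merge sort trace:

Split: [36, 13, 46, 22, 17, 47, 11, 33] -> [36, 13, 46, 22] and [17, 47, 11, 33]
  Split: [36, 13, 46, 22] -> [36, 13] and [46, 22]
    Split: [36, 13] -> [36] and [13]
    Merge: [36] + [13] -> [13, 36]
    Split: [46, 22] -> [46] and [22]
    Merge: [46] + [22] -> [22, 46]
  Merge: [13, 36] + [22, 46] -> [13, 22, 36, 46]
  Split: [17, 47, 11, 33] -> [17, 47] and [11, 33]
    Split: [17, 47] -> [17] and [47]
    Merge: [17] + [47] -> [17, 47]
    Split: [11, 33] -> [11] and [33]
    Merge: [11] + [33] -> [11, 33]
  Merge: [17, 47] + [11, 33] -> [11, 17, 33, 47]
Merge: [13, 22, 36, 46] + [11, 17, 33, 47] -> [11, 13, 17, 22, 33, 36, 46, 47]

Final sorted array: [11, 13, 17, 22, 33, 36, 46, 47]

The merge sort proceeds by recursively splitting the array and merging sorted halves.
After all merges, the sorted array is [11, 13, 17, 22, 33, 36, 46, 47].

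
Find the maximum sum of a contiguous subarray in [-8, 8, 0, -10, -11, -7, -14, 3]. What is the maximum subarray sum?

Using Kadane's algorithm on [-8, 8, 0, -10, -11, -7, -14, 3]:

Scanning through the array:
Position 1 (value 8): max_ending_here = 8, max_so_far = 8
Position 2 (value 0): max_ending_here = 8, max_so_far = 8
Position 3 (value -10): max_ending_here = -2, max_so_far = 8
Position 4 (value -11): max_ending_here = -11, max_so_far = 8
Position 5 (value -7): max_ending_here = -7, max_so_far = 8
Position 6 (value -14): max_ending_here = -14, max_so_far = 8
Position 7 (value 3): max_ending_here = 3, max_so_far = 8

Maximum subarray: [8]
Maximum sum: 8

The maximum subarray is [8] with sum 8. This subarray runs from index 1 to index 1.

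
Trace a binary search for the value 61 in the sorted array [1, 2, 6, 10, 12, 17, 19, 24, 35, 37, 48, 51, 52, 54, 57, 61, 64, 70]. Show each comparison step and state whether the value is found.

Binary search for 61 in [1, 2, 6, 10, 12, 17, 19, 24, 35, 37, 48, 51, 52, 54, 57, 61, 64, 70]:

lo=0, hi=17, mid=8, arr[mid]=35 -> 35 < 61, search right half
lo=9, hi=17, mid=13, arr[mid]=54 -> 54 < 61, search right half
lo=14, hi=17, mid=15, arr[mid]=61 -> Found target at index 15!

Binary search finds 61 at index 15 after 3 comparisons. The search repeatedly halves the search space by comparing with the middle element.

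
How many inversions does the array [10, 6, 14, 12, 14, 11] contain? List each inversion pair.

Finding inversions in [10, 6, 14, 12, 14, 11]:

(0, 1): arr[0]=10 > arr[1]=6
(2, 3): arr[2]=14 > arr[3]=12
(2, 5): arr[2]=14 > arr[5]=11
(3, 5): arr[3]=12 > arr[5]=11
(4, 5): arr[4]=14 > arr[5]=11

Total inversions: 5

The array has 5 inversion(s): (0,1), (2,3), (2,5), (3,5), (4,5). Each pair (i,j) satisfies i < j and arr[i] > arr[j].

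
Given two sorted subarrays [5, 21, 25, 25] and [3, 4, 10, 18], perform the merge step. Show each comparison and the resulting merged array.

Merging process:

Compare 5 vs 3: take 3 from right. Merged: [3]
Compare 5 vs 4: take 4 from right. Merged: [3, 4]
Compare 5 vs 10: take 5 from left. Merged: [3, 4, 5]
Compare 21 vs 10: take 10 from right. Merged: [3, 4, 5, 10]
Compare 21 vs 18: take 18 from right. Merged: [3, 4, 5, 10, 18]
Append remaining from left: [21, 25, 25]. Merged: [3, 4, 5, 10, 18, 21, 25, 25]

Final merged array: [3, 4, 5, 10, 18, 21, 25, 25]
Total comparisons: 5

The merged array is [3, 4, 5, 10, 18, 21, 25, 25], requiring 5 comparisons. The merge step runs in O(n) time where n is the total number of elements.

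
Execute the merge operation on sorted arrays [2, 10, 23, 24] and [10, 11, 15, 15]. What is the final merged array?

Merging process:

Compare 2 vs 10: take 2 from left. Merged: [2]
Compare 10 vs 10: take 10 from left. Merged: [2, 10]
Compare 23 vs 10: take 10 from right. Merged: [2, 10, 10]
Compare 23 vs 11: take 11 from right. Merged: [2, 10, 10, 11]
Compare 23 vs 15: take 15 from right. Merged: [2, 10, 10, 11, 15]
Compare 23 vs 15: take 15 from right. Merged: [2, 10, 10, 11, 15, 15]
Append remaining from left: [23, 24]. Merged: [2, 10, 10, 11, 15, 15, 23, 24]

Final merged array: [2, 10, 10, 11, 15, 15, 23, 24]
Total comparisons: 6

The merged array is [2, 10, 10, 11, 15, 15, 23, 24], requiring 6 comparisons. The merge step runs in O(n) time where n is the total number of elements.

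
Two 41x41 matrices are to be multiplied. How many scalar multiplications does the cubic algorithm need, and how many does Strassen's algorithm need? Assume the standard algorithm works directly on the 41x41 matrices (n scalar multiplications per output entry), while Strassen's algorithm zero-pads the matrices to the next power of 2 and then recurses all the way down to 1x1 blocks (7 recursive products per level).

Matrix multiplication for 41x41 matrices:

Strassen's algorithm requires power-of-2 dimensions. Pad 41x41 to 64x64 (next power of 2).

Standard algorithm: 41^3 = 68921 multiplications
Strassen's algorithm: 7^(log2(64)) = 7^6 = 117649 multiplications
Difference: 68921 - 117649 = -48728 (Strassen uses MORE here due to padding overhead — for small or just-over-power-of-2 n, padding can outweigh the per-level savings)

Standard: 68921 multiplications (41^3). Strassen: 117649 multiplications (7^6, after padding to 64x64). Strassen reduces 8 recursive multiplications to 7 at each level.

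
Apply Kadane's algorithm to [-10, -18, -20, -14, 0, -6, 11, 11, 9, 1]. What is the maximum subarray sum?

Using Kadane's algorithm on [-10, -18, -20, -14, 0, -6, 11, 11, 9, 1]:

Scanning through the array:
Position 1 (value -18): max_ending_here = -18, max_so_far = -10
Position 2 (value -20): max_ending_here = -20, max_so_far = -10
Position 3 (value -14): max_ending_here = -14, max_so_far = -10
Position 4 (value 0): max_ending_here = 0, max_so_far = 0
Position 5 (value -6): max_ending_here = -6, max_so_far = 0
Position 6 (value 11): max_ending_here = 11, max_so_far = 11
Position 7 (value 11): max_ending_here = 22, max_so_far = 22
Position 8 (value 9): max_ending_here = 31, max_so_far = 31
Position 9 (value 1): max_ending_here = 32, max_so_far = 32

Maximum subarray: [11, 11, 9, 1]
Maximum sum: 32

The maximum subarray is [11, 11, 9, 1] with sum 32. This subarray runs from index 6 to index 9.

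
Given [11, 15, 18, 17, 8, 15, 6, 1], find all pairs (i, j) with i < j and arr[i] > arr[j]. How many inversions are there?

Finding inversions in [11, 15, 18, 17, 8, 15, 6, 1]:

(0, 4): arr[0]=11 > arr[4]=8
(0, 6): arr[0]=11 > arr[6]=6
(0, 7): arr[0]=11 > arr[7]=1
(1, 4): arr[1]=15 > arr[4]=8
(1, 6): arr[1]=15 > arr[6]=6
(1, 7): arr[1]=15 > arr[7]=1
(2, 3): arr[2]=18 > arr[3]=17
(2, 4): arr[2]=18 > arr[4]=8
(2, 5): arr[2]=18 > arr[5]=15
(2, 6): arr[2]=18 > arr[6]=6
(2, 7): arr[2]=18 > arr[7]=1
(3, 4): arr[3]=17 > arr[4]=8
(3, 5): arr[3]=17 > arr[5]=15
(3, 6): arr[3]=17 > arr[6]=6
(3, 7): arr[3]=17 > arr[7]=1
(4, 6): arr[4]=8 > arr[6]=6
(4, 7): arr[4]=8 > arr[7]=1
(5, 6): arr[5]=15 > arr[6]=6
(5, 7): arr[5]=15 > arr[7]=1
(6, 7): arr[6]=6 > arr[7]=1

Total inversions: 20

The array has 20 inversion(s): (0,4), (0,6), (0,7), (1,4), (1,6), (1,7), (2,3), (2,4), (2,5), (2,6), (2,7), (3,4), (3,5), (3,6), (3,7), (4,6), (4,7), (5,6), (5,7), (6,7). Each pair (i,j) satisfies i < j and arr[i] > arr[j].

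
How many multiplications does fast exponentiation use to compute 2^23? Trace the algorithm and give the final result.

Computing 2^23 by squaring (build up from 2^1; each line after the first costs one multiplication):

2^1 = 2
2^2 = (2^1)^2 = 2^2 = 4
2^4 = (2^2)^2 = 4^2 = 16
2^5 = 2 * 2^4 = 2 * 16 = 32
2^10 = (2^5)^2 = 32^2 = 1024
2^11 = 2 * 2^10 = 2 * 1024 = 2048
2^22 = (2^11)^2 = 2048^2 = 4194304
2^23 = 2 * 2^22 = 2 * 4194304 = 8388608

Result: 8388608
Multiplications needed: 7 (7 lines after 2^1)

2^23 = 8388608. Using exponentiation by squaring, this requires 7 multiplications. The key idea: if the exponent is even, square the half-power; if odd, multiply by the base once.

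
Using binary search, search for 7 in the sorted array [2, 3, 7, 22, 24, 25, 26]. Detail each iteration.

Binary search for 7 in [2, 3, 7, 22, 24, 25, 26]:

lo=0, hi=6, mid=3, arr[mid]=22 -> 22 > 7, search left half
lo=0, hi=2, mid=1, arr[mid]=3 -> 3 < 7, search right half
lo=2, hi=2, mid=2, arr[mid]=7 -> Found target at index 2!

Binary search finds 7 at index 2 after 3 comparisons. The search repeatedly halves the search space by comparing with the middle element.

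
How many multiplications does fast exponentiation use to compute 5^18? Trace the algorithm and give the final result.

Computing 5^18 by squaring (build up from 5^1; each line after the first costs one multiplication):

5^1 = 5
5^2 = (5^1)^2 = 5^2 = 25
5^4 = (5^2)^2 = 25^2 = 625
5^8 = (5^4)^2 = 625^2 = 390625
5^9 = 5 * 5^8 = 5 * 390625 = 1953125
5^18 = (5^9)^2 = 1953125^2 = 3814697265625

Result: 3814697265625
Multiplications needed: 5 (5 lines after 5^1)

5^18 = 3814697265625. Using exponentiation by squaring, this requires 5 multiplications. The key idea: if the exponent is even, square the half-power; if odd, multiply by the base once.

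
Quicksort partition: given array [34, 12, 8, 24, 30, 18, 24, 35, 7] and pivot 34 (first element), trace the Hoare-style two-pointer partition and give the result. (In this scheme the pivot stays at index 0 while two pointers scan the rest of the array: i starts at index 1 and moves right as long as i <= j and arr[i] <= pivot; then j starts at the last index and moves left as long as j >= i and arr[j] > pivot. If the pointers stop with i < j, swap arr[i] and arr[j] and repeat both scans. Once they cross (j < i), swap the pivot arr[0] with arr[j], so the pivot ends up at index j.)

Hoare-style two-pointer partition with pivot = 34:

Initial array: [34, 12, 8, 24, 30, 18, 24, 35, 7]

Pointers start at i = 1, j = 8.
i stops at index 7 (arr[7]=35 > 34), j stops at index 8 (arr[8]=7 <= 34): swap arr[7] and arr[8], array becomes [34, 12, 8, 24, 30, 18, 24, 7, 35]
i ends at 8, j ends at 7: the pointers have crossed (j < i), so scanning stops.

Swap pivot arr[0] with arr[7] to place pivot at position 7: [7, 12, 8, 24, 30, 18, 24, 34, 35]
Pivot position: 7

After partitioning with pivot 34, the array becomes [7, 12, 8, 24, 30, 18, 24, 34, 35]. The pivot is placed at index 7. All elements to the left of the pivot are <= 34, and all elements to the right are > 34.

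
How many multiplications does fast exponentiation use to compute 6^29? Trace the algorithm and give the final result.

Computing 6^29 by squaring (build up from 6^1; each line after the first costs one multiplication):

6^1 = 6
6^2 = (6^1)^2 = 6^2 = 36
6^3 = 6 * 6^2 = 6 * 36 = 216
6^6 = (6^3)^2 = 216^2 = 46656
6^7 = 6 * 6^6 = 6 * 46656 = 279936
6^14 = (6^7)^2 = 279936^2 = 78364164096
6^28 = (6^14)^2 = 78364164096^2 = 6140942214464815497216
6^29 = 6 * 6^28 = 6 * 6140942214464815497216 = 36845653286788892983296

Result: 36845653286788892983296
Multiplications needed: 7 (7 lines after 6^1)

6^29 = 36845653286788892983296. Using exponentiation by squaring, this requires 7 multiplications. The key idea: if the exponent is even, square the half-power; if odd, multiply by the base once.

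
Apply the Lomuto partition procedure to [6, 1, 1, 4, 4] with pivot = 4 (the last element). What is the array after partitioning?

Lomuto partition with pivot = 4:

Initial array: [6, 1, 1, 4, 4]

arr[0]=6 > 4: no swap
arr[1]=1 <= 4: swap with position 0, array becomes [1, 6, 1, 4, 4]
arr[2]=1 <= 4: swap with position 1, array becomes [1, 1, 6, 4, 4]
arr[3]=4 <= 4: swap with position 2, array becomes [1, 1, 4, 6, 4]

Place pivot at position 3: [1, 1, 4, 4, 6]
Pivot position: 3

After partitioning with pivot 4, the array becomes [1, 1, 4, 4, 6]. The pivot is placed at index 3. All elements to the left of the pivot are <= 4, and all elements to the right are > 4.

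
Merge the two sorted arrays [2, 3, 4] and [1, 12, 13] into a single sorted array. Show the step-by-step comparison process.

Merging process:

Compare 2 vs 1: take 1 from right. Merged: [1]
Compare 2 vs 12: take 2 from left. Merged: [1, 2]
Compare 3 vs 12: take 3 from left. Merged: [1, 2, 3]
Compare 4 vs 12: take 4 from left. Merged: [1, 2, 3, 4]
Append remaining from right: [12, 13]. Merged: [1, 2, 3, 4, 12, 13]

Final merged array: [1, 2, 3, 4, 12, 13]
Total comparisons: 4

The merged array is [1, 2, 3, 4, 12, 13], requiring 4 comparisons. The merge step runs in O(n) time where n is the total number of elements.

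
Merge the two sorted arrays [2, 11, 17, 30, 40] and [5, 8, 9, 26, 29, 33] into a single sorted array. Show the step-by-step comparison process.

Merging process:

Compare 2 vs 5: take 2 from left. Merged: [2]
Compare 11 vs 5: take 5 from right. Merged: [2, 5]
Compare 11 vs 8: take 8 from right. Merged: [2, 5, 8]
Compare 11 vs 9: take 9 from right. Merged: [2, 5, 8, 9]
Compare 11 vs 26: take 11 from left. Merged: [2, 5, 8, 9, 11]
Compare 17 vs 26: take 17 from left. Merged: [2, 5, 8, 9, 11, 17]
Compare 30 vs 26: take 26 from right. Merged: [2, 5, 8, 9, 11, 17, 26]
Compare 30 vs 29: take 29 from right. Merged: [2, 5, 8, 9, 11, 17, 26, 29]
Compare 30 vs 33: take 30 from left. Merged: [2, 5, 8, 9, 11, 17, 26, 29, 30]
Compare 40 vs 33: take 33 from right. Merged: [2, 5, 8, 9, 11, 17, 26, 29, 30, 33]
Append remaining from left: [40]. Merged: [2, 5, 8, 9, 11, 17, 26, 29, 30, 33, 40]

Final merged array: [2, 5, 8, 9, 11, 17, 26, 29, 30, 33, 40]
Total comparisons: 10

The merged array is [2, 5, 8, 9, 11, 17, 26, 29, 30, 33, 40], requiring 10 comparisons. The merge step runs in O(n) time where n is the total number of elements.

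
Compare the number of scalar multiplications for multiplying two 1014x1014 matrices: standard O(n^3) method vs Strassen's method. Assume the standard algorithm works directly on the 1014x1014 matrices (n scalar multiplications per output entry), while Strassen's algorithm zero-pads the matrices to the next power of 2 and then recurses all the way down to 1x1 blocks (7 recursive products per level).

Matrix multiplication for 1014x1014 matrices:

Strassen's algorithm requires power-of-2 dimensions. Pad 1014x1014 to 1024x1024 (next power of 2).

Standard algorithm: 1014^3 = 1042590744 multiplications
Strassen's algorithm: 7^(log2(1024)) = 7^10 = 282475249 multiplications
Savings: 1042590744 - 282475249 = 760115495 multiplications

Standard: 1042590744 multiplications (1014^3). Strassen: 282475249 multiplications (7^10, after padding to 1024x1024). Strassen reduces 8 recursive multiplications to 7 at each level.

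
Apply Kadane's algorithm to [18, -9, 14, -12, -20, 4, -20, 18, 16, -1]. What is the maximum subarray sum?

Using Kadane's algorithm on [18, -9, 14, -12, -20, 4, -20, 18, 16, -1]:

Scanning through the array:
Position 1 (value -9): max_ending_here = 9, max_so_far = 18
Position 2 (value 14): max_ending_here = 23, max_so_far = 23
Position 3 (value -12): max_ending_here = 11, max_so_far = 23
Position 4 (value -20): max_ending_here = -9, max_so_far = 23
Position 5 (value 4): max_ending_here = 4, max_so_far = 23
Position 6 (value -20): max_ending_here = -16, max_so_far = 23
Position 7 (value 18): max_ending_here = 18, max_so_far = 23
Position 8 (value 16): max_ending_here = 34, max_so_far = 34
Position 9 (value -1): max_ending_here = 33, max_so_far = 34

Maximum subarray: [18, 16]
Maximum sum: 34

The maximum subarray is [18, 16] with sum 34. This subarray runs from index 7 to index 8.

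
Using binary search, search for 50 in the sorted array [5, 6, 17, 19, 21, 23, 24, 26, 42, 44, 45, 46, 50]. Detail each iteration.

Binary search for 50 in [5, 6, 17, 19, 21, 23, 24, 26, 42, 44, 45, 46, 50]:

lo=0, hi=12, mid=6, arr[mid]=24 -> 24 < 50, search right half
lo=7, hi=12, mid=9, arr[mid]=44 -> 44 < 50, search right half
lo=10, hi=12, mid=11, arr[mid]=46 -> 46 < 50, search right half
lo=12, hi=12, mid=12, arr[mid]=50 -> Found target at index 12!

Binary search finds 50 at index 12 after 4 comparisons. The search repeatedly halves the search space by comparing with the middle element.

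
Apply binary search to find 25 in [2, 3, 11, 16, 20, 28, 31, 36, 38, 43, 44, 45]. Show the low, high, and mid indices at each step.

Binary search for 25 in [2, 3, 11, 16, 20, 28, 31, 36, 38, 43, 44, 45]:

lo=0, hi=11, mid=5, arr[mid]=28 -> 28 > 25, search left half
lo=0, hi=4, mid=2, arr[mid]=11 -> 11 < 25, search right half
lo=3, hi=4, mid=3, arr[mid]=16 -> 16 < 25, search right half
lo=4, hi=4, mid=4, arr[mid]=20 -> 20 < 25, search right half
lo=5 > hi=4, target 25 not found

Binary search determines that 25 is not in the array after 4 comparisons. The search space was exhausted without finding the target.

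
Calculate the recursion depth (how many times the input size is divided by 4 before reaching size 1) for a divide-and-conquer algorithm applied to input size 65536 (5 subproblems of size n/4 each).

For divide and conquer with division factor 4:

Problem sizes at each level:
Level 0: 65536
Level 1: 16384
Level 2: 4096
Level 3: 1024
Level 4: 256
Level 5: 64
Level 6: 16
Level 7: 4
Level 8: 1

The root is level 0 and the size-1 base case is level 8 (the tree spans levels 0 through 8, i.e. 9 levels counting the root), so the depth is the number of divisions: log_4(65536) = 8

The recursion tree depth is log_4(65536) = 8. At each level, the problem size is divided by 4, so it takes 8 divisions to reduce to a base case of size 1. The algorithm makes 5 recursive calls at each level.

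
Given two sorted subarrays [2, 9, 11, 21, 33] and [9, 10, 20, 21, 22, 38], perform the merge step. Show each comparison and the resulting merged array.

Merging process:

Compare 2 vs 9: take 2 from left. Merged: [2]
Compare 9 vs 9: take 9 from left. Merged: [2, 9]
Compare 11 vs 9: take 9 from right. Merged: [2, 9, 9]
Compare 11 vs 10: take 10 from right. Merged: [2, 9, 9, 10]
Compare 11 vs 20: take 11 from left. Merged: [2, 9, 9, 10, 11]
Compare 21 vs 20: take 20 from right. Merged: [2, 9, 9, 10, 11, 20]
Compare 21 vs 21: take 21 from left. Merged: [2, 9, 9, 10, 11, 20, 21]
Compare 33 vs 21: take 21 from right. Merged: [2, 9, 9, 10, 11, 20, 21, 21]
Compare 33 vs 22: take 22 from right. Merged: [2, 9, 9, 10, 11, 20, 21, 21, 22]
Compare 33 vs 38: take 33 from left. Merged: [2, 9, 9, 10, 11, 20, 21, 21, 22, 33]
Append remaining from right: [38]. Merged: [2, 9, 9, 10, 11, 20, 21, 21, 22, 33, 38]

Final merged array: [2, 9, 9, 10, 11, 20, 21, 21, 22, 33, 38]
Total comparisons: 10

The merged array is [2, 9, 9, 10, 11, 20, 21, 21, 22, 33, 38], requiring 10 comparisons. The merge step runs in O(n) time where n is the total number of elements.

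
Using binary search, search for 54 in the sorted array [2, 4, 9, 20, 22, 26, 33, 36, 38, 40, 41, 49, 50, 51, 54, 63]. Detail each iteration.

Binary search for 54 in [2, 4, 9, 20, 22, 26, 33, 36, 38, 40, 41, 49, 50, 51, 54, 63]:

lo=0, hi=15, mid=7, arr[mid]=36 -> 36 < 54, search right half
lo=8, hi=15, mid=11, arr[mid]=49 -> 49 < 54, search right half
lo=12, hi=15, mid=13, arr[mid]=51 -> 51 < 54, search right half
lo=14, hi=15, mid=14, arr[mid]=54 -> Found target at index 14!

Binary search finds 54 at index 14 after 4 comparisons. The search repeatedly halves the search space by comparing with the middle element.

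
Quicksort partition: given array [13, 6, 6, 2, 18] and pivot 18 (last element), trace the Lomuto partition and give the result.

Lomuto partition with pivot = 18:

Initial array: [13, 6, 6, 2, 18]

arr[0]=13 <= 18: swap with position 0, array becomes [13, 6, 6, 2, 18]
arr[1]=6 <= 18: swap with position 1, array becomes [13, 6, 6, 2, 18]
arr[2]=6 <= 18: swap with position 2, array becomes [13, 6, 6, 2, 18]
arr[3]=2 <= 18: swap with position 3, array becomes [13, 6, 6, 2, 18]

Place pivot at position 4: [13, 6, 6, 2, 18]
Pivot position: 4

After partitioning with pivot 18, the array becomes [13, 6, 6, 2, 18]. The pivot is placed at index 4. All elements to the left of the pivot are <= 18, and all elements to the right are > 18.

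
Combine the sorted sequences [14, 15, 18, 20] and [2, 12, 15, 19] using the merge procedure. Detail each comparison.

Merging process:

Compare 14 vs 2: take 2 from right. Merged: [2]
Compare 14 vs 12: take 12 from right. Merged: [2, 12]
Compare 14 vs 15: take 14 from left. Merged: [2, 12, 14]
Compare 15 vs 15: take 15 from left. Merged: [2, 12, 14, 15]
Compare 18 vs 15: take 15 from right. Merged: [2, 12, 14, 15, 15]
Compare 18 vs 19: take 18 from left. Merged: [2, 12, 14, 15, 15, 18]
Compare 20 vs 19: take 19 from right. Merged: [2, 12, 14, 15, 15, 18, 19]
Append remaining from left: [20]. Merged: [2, 12, 14, 15, 15, 18, 19, 20]

Final merged array: [2, 12, 14, 15, 15, 18, 19, 20]
Total comparisons: 7

The merged array is [2, 12, 14, 15, 15, 18, 19, 20], requiring 7 comparisons. The merge step runs in O(n) time where n is the total number of elements.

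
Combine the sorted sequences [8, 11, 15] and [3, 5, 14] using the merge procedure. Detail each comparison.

Merging process:

Compare 8 vs 3: take 3 from right. Merged: [3]
Compare 8 vs 5: take 5 from right. Merged: [3, 5]
Compare 8 vs 14: take 8 from left. Merged: [3, 5, 8]
Compare 11 vs 14: take 11 from left. Merged: [3, 5, 8, 11]
Compare 15 vs 14: take 14 from right. Merged: [3, 5, 8, 11, 14]
Append remaining from left: [15]. Merged: [3, 5, 8, 11, 14, 15]

Final merged array: [3, 5, 8, 11, 14, 15]
Total comparisons: 5

The merged array is [3, 5, 8, 11, 14, 15], requiring 5 comparisons. The merge step runs in O(n) time where n is the total number of elements.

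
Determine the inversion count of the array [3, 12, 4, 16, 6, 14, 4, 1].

Finding inversions in [3, 12, 4, 16, 6, 14, 4, 1]:

(0, 7): arr[0]=3 > arr[7]=1
(1, 2): arr[1]=12 > arr[2]=4
(1, 4): arr[1]=12 > arr[4]=6
(1, 6): arr[1]=12 > arr[6]=4
(1, 7): arr[1]=12 > arr[7]=1
(2, 7): arr[2]=4 > arr[7]=1
(3, 4): arr[3]=16 > arr[4]=6
(3, 5): arr[3]=16 > arr[5]=14
(3, 6): arr[3]=16 > arr[6]=4
(3, 7): arr[3]=16 > arr[7]=1
(4, 6): arr[4]=6 > arr[6]=4
(4, 7): arr[4]=6 > arr[7]=1
(5, 6): arr[5]=14 > arr[6]=4
(5, 7): arr[5]=14 > arr[7]=1
(6, 7): arr[6]=4 > arr[7]=1

Total inversions: 15

The array has 15 inversion(s): (0,7), (1,2), (1,4), (1,6), (1,7), (2,7), (3,4), (3,5), (3,6), (3,7), (4,6), (4,7), (5,6), (5,7), (6,7). Each pair (i,j) satisfies i < j and arr[i] > arr[j].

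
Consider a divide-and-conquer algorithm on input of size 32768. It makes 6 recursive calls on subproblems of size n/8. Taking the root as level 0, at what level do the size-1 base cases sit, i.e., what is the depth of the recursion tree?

For divide and conquer with division factor 8:

Problem sizes at each level:
Level 0: 32768
Level 1: 4096
Level 2: 512
Level 3: 64
Level 4: 8
Level 5: 1

The root is level 0 and the size-1 base case is level 5 (the tree spans levels 0 through 5, i.e. 6 levels counting the root), so the depth is the number of divisions: log_8(32768) = 5

The recursion tree depth is log_8(32768) = 5. At each level, the problem size is divided by 8, so it takes 5 divisions to reduce to a base case of size 1. The algorithm makes 6 recursive calls at each level.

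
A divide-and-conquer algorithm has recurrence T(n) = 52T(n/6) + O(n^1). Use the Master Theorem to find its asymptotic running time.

Master Theorem for T(n) = 52T(n/6) + O(n^1):

a = 52, b = 6, c = 1
log_b(a) = log_6(52) = 2.2052

Case 1: c = 1 < log_6(52) = 2.2052
T(n) = O(n^(log_6 52))

For T(n) = 52T(n/6) + O(n^1): log_6(52) = 2.2052. This is Case 1 of the Master Theorem (c < log_b(a), work dominated by leaves), giving O(n^(log_6 52)).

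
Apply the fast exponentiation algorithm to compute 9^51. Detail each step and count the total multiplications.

Computing 9^51 by squaring (build up from 9^1; each line after the first costs one multiplication):

9^1 = 9
9^2 = (9^1)^2 = 9^2 = 81
9^3 = 9 * 9^2 = 9 * 81 = 729
9^6 = (9^3)^2 = 729^2 = 531441
9^12 = (9^6)^2 = 531441^2 = 282429536481
9^24 = (9^12)^2 = 282429536481^2 = 79766443076872509863361
9^25 = 9 * 9^24 = 9 * 79766443076872509863361 = 717897987691852588770249
9^50 = (9^25)^2 = 717897987691852588770249^2 = 515377520732011331036461129765621272702107522001
9^51 = 9 * 9^50 = 9 * 515377520732011331036461129765621272702107522001 = 4638397686588101979328150167890591454318967698009

Result: 4638397686588101979328150167890591454318967698009
Multiplications needed: 8 (8 lines after 9^1)

9^51 = 4638397686588101979328150167890591454318967698009. Using exponentiation by squaring, this requires 8 multiplications. The key idea: if the exponent is even, square the half-power; if odd, multiply by the base once.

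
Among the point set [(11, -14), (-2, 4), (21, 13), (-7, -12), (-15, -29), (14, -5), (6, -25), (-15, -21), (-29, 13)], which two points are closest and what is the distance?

Computing all pairwise distances among 9 points:

d((11, -14), (-2, 4)) = 22.2036
d((11, -14), (21, 13)) = 28.7924
d((11, -14), (-7, -12)) = 18.1108
d((11, -14), (-15, -29)) = 30.0167
d((11, -14), (14, -5)) = 9.4868
d((11, -14), (6, -25)) = 12.083
d((11, -14), (-15, -21)) = 26.9258
d((11, -14), (-29, 13)) = 48.2597
d((-2, 4), (21, 13)) = 24.6982
d((-2, 4), (-7, -12)) = 16.7631
d((-2, 4), (-15, -29)) = 35.4683
d((-2, 4), (14, -5)) = 18.3576
d((-2, 4), (6, -25)) = 30.0832
d((-2, 4), (-15, -21)) = 28.178
d((-2, 4), (-29, 13)) = 28.4605
d((21, 13), (-7, -12)) = 37.5366
d((21, 13), (-15, -29)) = 55.3173
d((21, 13), (14, -5)) = 19.3132
d((21, 13), (6, -25)) = 40.8534
d((21, 13), (-15, -21)) = 49.5177
d((21, 13), (-29, 13)) = 50.0
d((-7, -12), (-15, -29)) = 18.7883
d((-7, -12), (14, -5)) = 22.1359
d((-7, -12), (6, -25)) = 18.3848
d((-7, -12), (-15, -21)) = 12.0416
d((-7, -12), (-29, 13)) = 33.3017
d((-15, -29), (14, -5)) = 37.6431
d((-15, -29), (6, -25)) = 21.3776
d((-15, -29), (-15, -21)) = 8.0 <-- minimum
d((-15, -29), (-29, 13)) = 44.2719
d((14, -5), (6, -25)) = 21.5407
d((14, -5), (-15, -21)) = 33.121
d((14, -5), (-29, 13)) = 46.6154
d((6, -25), (-15, -21)) = 21.3776
d((6, -25), (-29, 13)) = 51.6624
d((-15, -21), (-29, 13)) = 36.7696

Closest pair: (-15, -29) and (-15, -21) with distance 8.0

The closest pair is (-15, -29) and (-15, -21) with Euclidean distance 8.0. For 9 points, brute-force pairwise comparison is shown above. For large n, the divide-and-conquer algorithm (sort by x, recurse on halves, check the dividing strip) achieves O(n log n).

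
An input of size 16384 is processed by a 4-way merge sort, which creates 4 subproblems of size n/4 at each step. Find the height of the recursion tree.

For divide and conquer with division factor 4:

Problem sizes at each level:
Level 0: 16384
Level 1: 4096
Level 2: 1024
Level 3: 256
Level 4: 64
Level 5: 16
Level 6: 4
Level 7: 1

The root is level 0 and the size-1 base case is level 7 (the tree spans levels 0 through 7, i.e. 8 levels counting the root), so the depth is the number of divisions: log_4(16384) = 7

The recursion tree depth is log_4(16384) = 7. At each level, the problem size is divided by 4, so it takes 7 divisions to reduce to a base case of size 1. The algorithm makes 4 recursive calls at each level.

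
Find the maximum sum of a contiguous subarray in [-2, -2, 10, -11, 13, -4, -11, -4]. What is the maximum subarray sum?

Using Kadane's algorithm on [-2, -2, 10, -11, 13, -4, -11, -4]:

Scanning through the array:
Position 1 (value -2): max_ending_here = -2, max_so_far = -2
Position 2 (value 10): max_ending_here = 10, max_so_far = 10
Position 3 (value -11): max_ending_here = -1, max_so_far = 10
Position 4 (value 13): max_ending_here = 13, max_so_far = 13
Position 5 (value -4): max_ending_here = 9, max_so_far = 13
Position 6 (value -11): max_ending_here = -2, max_so_far = 13
Position 7 (value -4): max_ending_here = -4, max_so_far = 13

Maximum subarray: [13]
Maximum sum: 13

The maximum subarray is [13] with sum 13. This subarray runs from index 4 to index 4.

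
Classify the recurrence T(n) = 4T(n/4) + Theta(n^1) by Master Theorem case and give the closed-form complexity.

Master Theorem for T(n) = 4T(n/4) + O(n^1):

a = 4, b = 4, c = 1
log_b(a) = log_4(4) = 1.0000

Case 2: c = 1 = log_4(4) = 1.0000
T(n) = O(n^1 log n) = O(n log n)

For T(n) = 4T(n/4) + O(n^1): log_4(4) = 1.0000. This is Case 2 of the Master Theorem (c = log_b(a), equal work at all levels), giving O(n log n).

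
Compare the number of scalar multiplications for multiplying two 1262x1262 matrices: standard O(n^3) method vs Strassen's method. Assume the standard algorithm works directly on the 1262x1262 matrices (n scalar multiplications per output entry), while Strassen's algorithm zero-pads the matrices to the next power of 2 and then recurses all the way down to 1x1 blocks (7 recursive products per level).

Matrix multiplication for 1262x1262 matrices:

Strassen's algorithm requires power-of-2 dimensions. Pad 1262x1262 to 2048x2048 (next power of 2).

Standard algorithm: 1262^3 = 2009916728 multiplications
Strassen's algorithm: 7^(log2(2048)) = 7^11 = 1977326743 multiplications
Savings: 2009916728 - 1977326743 = 32589985 multiplications

Standard: 2009916728 multiplications (1262^3). Strassen: 1977326743 multiplications (7^11, after padding to 2048x2048). Strassen reduces 8 recursive multiplications to 7 at each level.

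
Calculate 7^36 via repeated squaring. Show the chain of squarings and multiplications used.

Computing 7^36 by squaring (build up from 7^1; each line after the first costs one multiplication):

7^1 = 7
7^2 = (7^1)^2 = 7^2 = 49
7^4 = (7^2)^2 = 49^2 = 2401
7^8 = (7^4)^2 = 2401^2 = 5764801
7^9 = 7 * 7^8 = 7 * 5764801 = 40353607
7^18 = (7^9)^2 = 40353607^2 = 1628413597910449
7^36 = (7^18)^2 = 1628413597910449^2 = 2651730845859653471779023381601

Result: 2651730845859653471779023381601
Multiplications needed: 6 (6 lines after 7^1)

7^36 = 2651730845859653471779023381601. Using exponentiation by squaring, this requires 6 multiplications. The key idea: if the exponent is even, square the half-power; if odd, multiply by the base once.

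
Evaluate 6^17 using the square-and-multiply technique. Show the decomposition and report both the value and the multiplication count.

Computing 6^17 by squaring (build up from 6^1; each line after the first costs one multiplication):

6^1 = 6
6^2 = (6^1)^2 = 6^2 = 36
6^4 = (6^2)^2 = 36^2 = 1296
6^8 = (6^4)^2 = 1296^2 = 1679616
6^16 = (6^8)^2 = 1679616^2 = 2821109907456
6^17 = 6 * 6^16 = 6 * 2821109907456 = 16926659444736

Result: 16926659444736
Multiplications needed: 5 (5 lines after 6^1)

6^17 = 16926659444736. Using exponentiation by squaring, this requires 5 multiplications. The key idea: if the exponent is even, square the half-power; if odd, multiply by the base once.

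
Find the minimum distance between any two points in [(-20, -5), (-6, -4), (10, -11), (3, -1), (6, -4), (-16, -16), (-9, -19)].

Computing all pairwise distances among 7 points:

d((-20, -5), (-6, -4)) = 14.0357
d((-20, -5), (10, -11)) = 30.5941
d((-20, -5), (3, -1)) = 23.3452
d((-20, -5), (6, -4)) = 26.0192
d((-20, -5), (-16, -16)) = 11.7047
d((-20, -5), (-9, -19)) = 17.8045
d((-6, -4), (10, -11)) = 17.4642
d((-6, -4), (3, -1)) = 9.4868
d((-6, -4), (6, -4)) = 12.0
d((-6, -4), (-16, -16)) = 15.6205
d((-6, -4), (-9, -19)) = 15.2971
d((10, -11), (3, -1)) = 12.2066
d((10, -11), (6, -4)) = 8.0623
d((10, -11), (-16, -16)) = 26.4764
d((10, -11), (-9, -19)) = 20.6155
d((3, -1), (6, -4)) = 4.2426 <-- minimum
d((3, -1), (-16, -16)) = 24.2074
d((3, -1), (-9, -19)) = 21.6333
d((6, -4), (-16, -16)) = 25.0599
d((6, -4), (-9, -19)) = 21.2132
d((-16, -16), (-9, -19)) = 7.6158

Closest pair: (3, -1) and (6, -4) with distance 4.2426

The closest pair is (3, -1) and (6, -4) with Euclidean distance 4.2426. For 7 points, brute-force pairwise comparison is shown above. For large n, the divide-and-conquer algorithm (sort by x, recurse on halves, check the dividing strip) achieves O(n log n).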